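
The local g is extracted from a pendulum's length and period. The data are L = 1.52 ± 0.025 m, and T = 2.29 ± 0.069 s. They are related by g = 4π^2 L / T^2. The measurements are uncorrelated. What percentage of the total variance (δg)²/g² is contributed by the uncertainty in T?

(δg/g)² = (1·δL/L)² + (-2·δT/T)²
  L term: (1×0.0164)² = 0.000271
  T term: (-2×0.0301)² = 0.00363
Total = 0.00390. Share from T = 0.00363/0.00390 = 0.931.

93.1%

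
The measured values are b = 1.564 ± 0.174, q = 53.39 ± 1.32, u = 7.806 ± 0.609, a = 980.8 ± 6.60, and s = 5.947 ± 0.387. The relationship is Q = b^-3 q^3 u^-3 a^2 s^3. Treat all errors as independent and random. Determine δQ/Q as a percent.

45.8%

Q is a product of powers, so relative uncertainties combine in quadrature:
  (-3·δb/b)² = (-3×0.111)² = 0.111;  (3·δq/q)² = (3×0.0247)² = 0.00550;  (-3·δu/u)² = (-3×0.0780)² = 0.0548;  (2·δa/a)² = (2×0.00673)² = 0.000181;  (3·δs/s)² = (3×0.0651)² = 0.0381
δQ/Q = √(0.210) = 0.458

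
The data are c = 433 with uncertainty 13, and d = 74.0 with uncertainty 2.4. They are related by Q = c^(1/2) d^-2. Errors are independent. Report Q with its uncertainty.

0.00380 ± 0.000253

Each factor contributes (exponent × relative error)² to (δQ/Q)²:
  (½·δc/c)² = (0.5×0.0300)² = 0.000225;  (-2·δd/d)² = (-2×0.0324)² = 0.00421
δQ/Q = √(0.00443) = 0.0666
Q = 0.00380, so δQ = 0.0666 × 0.00380 = 0.000253.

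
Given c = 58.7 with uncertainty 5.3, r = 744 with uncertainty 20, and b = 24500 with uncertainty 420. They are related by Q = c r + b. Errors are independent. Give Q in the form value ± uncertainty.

Let p = c·r = 43700. δp/p = √((1·δc/c)² + (1·δr/r)²) = √(0.00815 + 0.000723) = 0.0942, so δp = 4110.
Q = p + b: δQ = √(δp² + δb²) = √(1.69e+07 + 1.76e+05) = 4140
Q = 68200.

68200 ± 4140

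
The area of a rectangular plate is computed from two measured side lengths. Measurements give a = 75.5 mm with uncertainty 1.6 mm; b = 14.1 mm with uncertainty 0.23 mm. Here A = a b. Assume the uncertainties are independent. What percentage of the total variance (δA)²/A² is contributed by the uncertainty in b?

(δA/A)² = (1·δa/a)² + (1·δb/b)²
  a term: (1×0.0212)² = 0.000449
  b term: (1×0.0163)² = 0.000266
Total = 0.000715. Share from b = 0.000266/0.000715 = 0.372.

37.2%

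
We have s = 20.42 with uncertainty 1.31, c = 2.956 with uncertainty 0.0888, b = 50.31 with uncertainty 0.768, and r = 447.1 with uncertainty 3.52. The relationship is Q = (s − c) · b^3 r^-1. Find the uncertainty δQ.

Let u = s − c = 17.46. δu = √(δs² + δc²) = √(1.72 + 0.00789) = 1.31, so δu/u = 0.0752.
Q is then a monomial in u, b, r:
δQ/Q = √((δu/u)² + (3·δb/b)² + (-1·δr/r)²) = √(0.00565 + 0.00210 + 6.2e-05) = 0.0884
Q = 4974, so δQ = 0.0884 × 4974 = 440.

440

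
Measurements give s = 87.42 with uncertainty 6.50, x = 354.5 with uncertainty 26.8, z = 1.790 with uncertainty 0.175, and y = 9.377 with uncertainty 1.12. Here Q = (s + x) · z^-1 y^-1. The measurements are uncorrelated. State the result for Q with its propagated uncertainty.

26.33 ± 4.38

Let u = s + x = 441.9. δu = √(δs² + δx²) = √(42.2 + 718) = 27.6, so δu/u = 0.0624.
Q is then a monomial in u, z, y:
δQ/Q = √((δu/u)² + (-1·δz/z)² + (-1·δy/y)²) = √(0.00389 + 0.00956 + 0.0143) = 0.166
Q = 26.33, so δQ = 0.166 × 26.33 = 4.38.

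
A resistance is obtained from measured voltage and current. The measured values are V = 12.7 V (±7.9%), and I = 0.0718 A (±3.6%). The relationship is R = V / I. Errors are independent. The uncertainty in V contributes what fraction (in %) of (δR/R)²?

82.8%

(δR/R)² = (1·δV/V)² + (-1·δI/I)²
  V term: (1×0.0790)² = 0.00624
  I term: (-1×0.0360)² = 0.00130
Total = 0.00754. Share from V = 0.00624/0.00754 = 0.828.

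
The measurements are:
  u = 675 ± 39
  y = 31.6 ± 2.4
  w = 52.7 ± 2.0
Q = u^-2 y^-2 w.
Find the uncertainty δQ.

Q is a product of powers, so relative uncertainties combine in quadrature:
  (-2·δu/u)² = (-2×0.0578)² = 0.0134;  (-2·δy/y)² = (-2×0.0759)² = 0.0231;  (1·δw/w)² = (1×0.0380)² = 0.00144
δQ/Q = √(0.0379) = 0.195
Q = 1.16e-07, so δQ = 0.195 × 1.16e-07 = 2.25e-08.

2.25e-08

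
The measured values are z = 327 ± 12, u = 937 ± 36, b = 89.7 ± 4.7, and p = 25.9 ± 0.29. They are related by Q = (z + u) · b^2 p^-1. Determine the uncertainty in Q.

Let w = z + u = 1260. δw = √(δz² + δu²) = √(144 + 1300) = 37.9, so δw/w = 0.0300.
Q is then a monomial in w, b, p:
δQ/Q = √((δw/w)² + (2·δb/b)² + (-1·δp/p)²) = √(0.000901 + 0.0110 + 0.000125) = 0.110
Q = 3.93e+05, so δQ = 0.110 × 3.93e+05 = 43000.

43000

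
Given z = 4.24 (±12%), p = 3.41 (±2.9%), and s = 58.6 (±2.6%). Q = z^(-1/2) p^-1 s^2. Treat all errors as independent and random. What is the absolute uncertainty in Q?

Each factor contributes (exponent × relative error)² to (δQ/Q)²:
  (−½·δz/z)² = (-0.5×0.120)² = 0.00360;  (-1·δp/p)² = (-1×0.0290)² = 0.000841;  (2·δs/s)² = (2×0.0260)² = 0.00270
δQ/Q = √(0.00714) = 0.0845
Q = 489, so δQ = 0.0845 × 489 = 41.3.

41.3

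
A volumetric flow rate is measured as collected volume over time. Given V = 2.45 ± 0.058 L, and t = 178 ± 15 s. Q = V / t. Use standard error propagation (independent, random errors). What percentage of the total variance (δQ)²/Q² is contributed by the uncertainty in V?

(δQ/Q)² = (1·δV/V)² + (-1·δt/t)²
  V term: (1×0.0237)² = 0.000560
  t term: (-1×0.0843)² = 0.00710
Total = 0.00766. Share from V = 0.000560/0.00766 = 0.0731.

7.31%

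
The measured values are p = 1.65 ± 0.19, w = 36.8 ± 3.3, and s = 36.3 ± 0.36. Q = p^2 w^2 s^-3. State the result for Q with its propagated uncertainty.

Since Q is a product/quotient, work with relative uncertainties:
  (2·δp/p)² = (2×0.115)² = 0.0530;  (2·δw/w)² = (2×0.0897)² = 0.0322;  (-3·δs/s)² = (-3×0.00992)² = 0.000885
δQ/Q = √(0.0861) = 0.293
Q = 0.0771, so δQ = 0.293 × 0.0771 = 0.0226.

0.0771 ± 0.0226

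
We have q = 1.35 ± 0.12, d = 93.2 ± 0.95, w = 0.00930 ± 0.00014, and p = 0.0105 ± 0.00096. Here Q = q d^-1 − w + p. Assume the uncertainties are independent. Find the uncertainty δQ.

Let h = q·d^-1 = 0.0145. δh/h = √((1·δq/q)² + (-1·δd/d)²) = √(0.00790 + 0.000104) = 0.0895, so δh = 0.00130.
Q = h − w + p: δQ = √(δh² + δw² + δp²) = √(1.68e-06 + 1.96e-08 + 9.22e-07) = 0.00162

0.00162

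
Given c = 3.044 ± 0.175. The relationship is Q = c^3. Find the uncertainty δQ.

Q ∝ c^3, so δQ/Q = |3| · δc/c = 3 × 0.0575 = 0.172.
Q = 28.21, so δQ = 0.172 × 28.21 = 4.86.

4.86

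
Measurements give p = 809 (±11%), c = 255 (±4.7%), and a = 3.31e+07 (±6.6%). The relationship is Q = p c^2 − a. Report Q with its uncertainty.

Let w = p·c^2 = 5.26e+07. δw/w = √((1·δp/p)² + (2·δc/c)²) = √(0.0121 + 0.00884) = 0.145, so δw = 7.61e+06.
Q = w − a: δQ = √(δw² + δa²) = √(5.79e+13 + 4.77e+12) = 7.92e+06
Q = 1.95e+07.

(1.95 ± 0.792) × 10^7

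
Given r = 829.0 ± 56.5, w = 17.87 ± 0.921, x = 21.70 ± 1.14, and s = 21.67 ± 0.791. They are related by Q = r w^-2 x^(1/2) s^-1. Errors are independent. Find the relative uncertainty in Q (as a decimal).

Relative error in a monomial: (δQ/Q)² = Σ (nᵢ · δxᵢ/xᵢ)².
  (1·δr/r)² = (1×0.0682)² = 0.00465;  (-2·δw/w)² = (-2×0.0515)² = 0.0106;  (½·δx/x)² = (0.5×0.0525)² = 0.000690;  (-1·δs/s)² = (-1×0.0365)² = 0.00133
δQ/Q = √(0.0173) = 0.132

0.132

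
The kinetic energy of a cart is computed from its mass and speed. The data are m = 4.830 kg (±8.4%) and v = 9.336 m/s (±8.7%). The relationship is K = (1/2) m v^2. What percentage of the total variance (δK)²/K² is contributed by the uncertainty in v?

81.1%

(δK/K)² = (1·δm/m)² + (2·δv/v)²
  m term: (1×0.0840)² = 0.00706
  v term: (2×0.0870)² = 0.0303
Total = 0.0373. Share from v = 0.0303/0.0373 = 0.811.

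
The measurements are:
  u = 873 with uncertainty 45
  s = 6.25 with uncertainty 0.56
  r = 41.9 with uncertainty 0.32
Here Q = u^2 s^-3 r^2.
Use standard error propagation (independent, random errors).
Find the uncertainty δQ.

1.58e+06

For a monomial Q ∝ u^2, s^-3, r^2, fractional errors add in quadrature:
  (2·δu/u)² = (2×0.0515)² = 0.0106;  (-3·δs/s)² = (-3×0.0896)² = 0.0723;  (2·δr/r)² = (2×0.00764)² = 0.000233
δQ/Q = √(0.0831) = 0.288
Q = 5.48e+06, so δQ = 0.288 × 5.48e+06 = 1.58e+06.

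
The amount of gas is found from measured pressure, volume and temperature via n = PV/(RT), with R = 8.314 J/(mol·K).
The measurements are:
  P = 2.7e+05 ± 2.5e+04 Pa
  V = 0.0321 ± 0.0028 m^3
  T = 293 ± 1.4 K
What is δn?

Since n is a product/quotient, work with relative uncertainties:
  (1·δP/P)² = (1×0.0926)² = 0.00857;  (1·δV/V)² = (1×0.0872)² = 0.00761;  (-1·δT/T)² = (-1×0.00478)² = 2.28e-05
δn/n = √(0.0162) = 0.127
n = 3.56 mol, so δn = 0.127 × 3.56 = 0.453 mol.

0.453 mol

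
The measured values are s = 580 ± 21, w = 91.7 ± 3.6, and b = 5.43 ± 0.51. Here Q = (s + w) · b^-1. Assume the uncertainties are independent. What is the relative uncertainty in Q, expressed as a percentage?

9.91%

Let u = s + w = 672. δu = √(δs² + δw²) = √(441 + 13.0) = 21.3, so δu/u = 0.0317.
Q is then a monomial in u, b:
δQ/Q = √((δu/u)² + (-1·δb/b)²) = √(0.00101 + 0.00882) = 0.0991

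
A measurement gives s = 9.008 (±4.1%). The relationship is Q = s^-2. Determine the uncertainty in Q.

0.00101

Since Q is a product/quotient, work with relative uncertainties:
  (-2·δs/s)² = (-2×0.0410)² = 0.00672
δQ/Q = √(0.00672) = 0.0820
Q = 0.01232, so δQ = 0.0820 × 0.01232 = 0.00101.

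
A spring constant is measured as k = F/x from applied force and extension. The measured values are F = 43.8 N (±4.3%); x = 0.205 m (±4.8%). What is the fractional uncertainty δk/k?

0.0644

Products/powers → add relative errors in quadrature, weighted by exponent:
  (1·δF/F)² = (1×0.0430)² = 0.00185;  (-1·δx/x)² = (-1×0.0480)² = 0.00230
δk/k = √(0.00415) = 0.0644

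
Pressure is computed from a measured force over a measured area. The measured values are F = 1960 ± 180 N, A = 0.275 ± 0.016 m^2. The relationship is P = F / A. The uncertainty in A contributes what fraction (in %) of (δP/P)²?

(δP/P)² = (1·δF/F)² + (-1·δA/A)²
  F term: (1×0.0918)² = 0.00843
  A term: (-1×0.0582)² = 0.00339
Total = 0.0118. Share from A = 0.00339/0.0118 = 0.286.

28.6%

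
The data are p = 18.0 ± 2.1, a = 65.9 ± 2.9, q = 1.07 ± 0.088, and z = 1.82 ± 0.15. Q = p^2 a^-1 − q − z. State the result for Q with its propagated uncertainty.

Let w = p^2·a^-1 = 4.92. δw/w = √((2·δp/p)² + (-1·δa/a)²) = √(0.0544 + 0.00194) = 0.237, so δw = 1.17.
Q = w − q − z: δQ = √(δw² + δq² + δz²) = √(1.36 + 0.00774 + 0.0225) = 1.18
Q = 2.03.

2.03 ± 1.18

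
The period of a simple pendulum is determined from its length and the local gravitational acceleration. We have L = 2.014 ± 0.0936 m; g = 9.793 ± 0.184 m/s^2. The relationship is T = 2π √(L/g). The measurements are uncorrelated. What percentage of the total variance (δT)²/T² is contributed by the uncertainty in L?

86.0%

(δT/T)² = (½·δL/L)² + (−½·δg/g)²
  L term: (0.5×0.0465)² = 0.000540
  g term: (-0.5×0.0188)² = 8.83e-05
Total = 0.000628. Share from L = 0.000540/0.000628 = 0.860.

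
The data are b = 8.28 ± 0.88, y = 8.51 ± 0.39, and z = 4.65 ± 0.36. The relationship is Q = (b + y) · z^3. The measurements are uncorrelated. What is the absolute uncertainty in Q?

Let u = b + y = 16.8. δu = √(δb² + δy²) = √(0.774 + 0.152) = 0.963, so δu/u = 0.0573.
Q is then a monomial in u, z:
δQ/Q = √((δu/u)² + (3·δz/z)²) = √(0.00329 + 0.0539) = 0.239
Q = 1690, so δQ = 0.239 × 1690 = 404.

404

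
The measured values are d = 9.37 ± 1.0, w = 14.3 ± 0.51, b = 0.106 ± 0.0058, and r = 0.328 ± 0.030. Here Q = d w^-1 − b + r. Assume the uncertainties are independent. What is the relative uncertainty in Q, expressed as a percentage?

9.10%

Let p = d·w^-1 = 0.655. δp/p = √((1·δd/d)² + (-1·δw/w)²) = √(0.0114 + 0.00127) = 0.113, so δp = 0.0737.
Q = p − b + r: δQ = √(δp² + δb² + δr²) = √(0.00544 + 3.36e-05 + 0.000900) = 0.0798
Q = 0.877, so δQ/Q = 0.0798/0.877 = 0.0910.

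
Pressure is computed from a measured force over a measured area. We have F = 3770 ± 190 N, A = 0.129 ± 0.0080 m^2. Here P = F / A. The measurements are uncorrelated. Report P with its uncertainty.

P is a product of powers, so relative uncertainties combine in quadrature:
  (1·δF/F)² = (1×0.0504)² = 0.00254;  (-1·δA/A)² = (-1×0.0620)² = 0.00385
δP/P = √(0.00639) = 0.0799
P = 29200 Pa, so δP = 0.0799 × 29200 = 2340 Pa.

29200 ± 2340 Pa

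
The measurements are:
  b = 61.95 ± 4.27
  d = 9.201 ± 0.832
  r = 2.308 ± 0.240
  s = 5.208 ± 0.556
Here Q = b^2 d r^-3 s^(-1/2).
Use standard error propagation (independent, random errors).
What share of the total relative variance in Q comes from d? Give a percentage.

(δQ/Q)² = (2·δb/b)² + (1·δd/d)² + (-3·δr/r)² + (−½·δs/s)²
  b term: (2×0.0689)² = 0.0190
  d term: (1×0.0904)² = 0.00818
  r term: (-3×0.104)² = 0.0973
  s term: (-0.5×0.107)² = 0.00285
Total = 0.127. Share from d = 0.00818/0.127 = 0.0642.

6.42%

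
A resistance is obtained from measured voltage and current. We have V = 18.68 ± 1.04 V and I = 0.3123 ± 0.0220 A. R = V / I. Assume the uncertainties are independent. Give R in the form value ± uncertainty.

59.81 ± 5.37 Ω

Relative error in a monomial: (δR/R)² = Σ (nᵢ · δxᵢ/xᵢ)².
  (1·δV/V)² = (1×0.0557)² = 0.00310;  (-1·δI/I)² = (-1×0.0704)² = 0.00496
δR/R = √(0.00806) = 0.0898
R = 59.81 Ω, so δR = 0.0898 × 59.81 = 5.37 Ω.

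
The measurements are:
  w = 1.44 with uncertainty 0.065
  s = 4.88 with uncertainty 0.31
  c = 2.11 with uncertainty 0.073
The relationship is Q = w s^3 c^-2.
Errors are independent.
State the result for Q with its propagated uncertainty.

Since Q is a product/quotient, work with relative uncertainties:
  (1·δw/w)² = (1×0.0451)² = 0.00204;  (3·δs/s)² = (3×0.0635)² = 0.0363;  (-2·δc/c)² = (-2×0.0346)² = 0.00479
δQ/Q = √(0.0431) = 0.208
Q = 37.6, so δQ = 0.208 × 37.6 = 7.81.

37.6 ± 7.81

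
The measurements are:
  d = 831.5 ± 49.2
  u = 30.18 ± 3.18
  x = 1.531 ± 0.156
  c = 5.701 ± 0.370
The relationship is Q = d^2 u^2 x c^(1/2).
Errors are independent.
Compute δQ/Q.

Since Q is a product/quotient, work with relative uncertainties:
  (2·δd/d)² = (2×0.0592)² = 0.0140;  (2·δu/u)² = (2×0.105)² = 0.0444;  (1·δx/x)² = (1×0.102)² = 0.0104;  (½·δc/c)² = (0.5×0.0649)² = 0.00105
δQ/Q = √(0.0698) = 0.264

0.264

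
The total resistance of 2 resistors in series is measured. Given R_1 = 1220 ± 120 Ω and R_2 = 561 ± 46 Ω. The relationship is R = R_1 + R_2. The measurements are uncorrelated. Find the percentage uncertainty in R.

R is a linear combination, so absolute uncertainties add in quadrature:
  (δR_1)² = 14400;  (δR_2)² = 2120
δR = √(16500) = 129 Ω
R = 1780 Ω, so δR/R = 129/1780 = 0.0722.

7.22%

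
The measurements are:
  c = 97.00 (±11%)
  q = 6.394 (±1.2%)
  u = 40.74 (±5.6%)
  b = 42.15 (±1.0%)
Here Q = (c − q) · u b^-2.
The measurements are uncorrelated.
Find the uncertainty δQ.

Let w = c − q = 90.61. δw = √(δc² + δq²) = √(114 + 0.00589) = 10.7, so δw/w = 0.118.
Q is then a monomial in w, u, b:
δQ/Q = √((δw/w)² + (1·δu/u)² + (-2·δb/b)²) = √(0.0139 + 0.00314 + 0.000400) = 0.132
Q = 2.078, so δQ = 0.132 × 2.078 = 0.274.

0.274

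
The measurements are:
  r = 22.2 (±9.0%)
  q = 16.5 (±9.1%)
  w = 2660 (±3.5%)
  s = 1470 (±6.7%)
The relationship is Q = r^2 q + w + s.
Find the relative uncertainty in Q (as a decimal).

Let p = r^2·q = 8130. δp/p = √((2·δr/r)² + (1·δq/q)²) = √(0.0324 + 0.00828) = 0.202, so δp = 1640.
Q = p + w + s: δQ = √(δp² + δw² + δs²) = √(2.69e+06 + 8670 + 9700) = 1650
Q = 12300, so δQ/Q = 1650/12300 = 0.134.

0.134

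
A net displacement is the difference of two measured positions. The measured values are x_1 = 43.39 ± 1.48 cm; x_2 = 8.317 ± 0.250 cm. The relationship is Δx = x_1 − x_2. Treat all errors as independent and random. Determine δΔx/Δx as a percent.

Absolute uncertainties add in quadrature for a linear combination:
  (δx_1)² = 2.19;  (δx_2)² = 0.0625
δΔx = √(2.25) = 1.50 cm
Δx = 35.07 cm, so δΔx/Δx = 1.50/35.07 = 0.0428.

4.28%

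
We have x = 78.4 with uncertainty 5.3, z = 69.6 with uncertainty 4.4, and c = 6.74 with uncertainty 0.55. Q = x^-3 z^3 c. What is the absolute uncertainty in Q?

Each factor contributes (exponent × relative error)² to (δQ/Q)²:
  (-3·δx/x)² = (-3×0.0676)² = 0.0411;  (3·δz/z)² = (3×0.0632)² = 0.0360;  (1·δc/c)² = (1×0.0816)² = 0.00666
δQ/Q = √(0.0838) = 0.289
Q = 4.72, so δQ = 0.289 × 4.72 = 1.36.

1.36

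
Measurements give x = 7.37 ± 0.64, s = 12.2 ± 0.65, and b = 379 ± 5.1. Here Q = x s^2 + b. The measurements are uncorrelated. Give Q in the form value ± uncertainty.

Let p = x·s^2 = 1100. δp/p = √((1·δx/x)² + (2·δs/s)²) = √(0.00754 + 0.0114) = 0.137, so δp = 151.
Q = p + b: δQ = √(δp² + δb²) = √(22700 + 26.0) = 151
Q = 1480.

1480 ± 151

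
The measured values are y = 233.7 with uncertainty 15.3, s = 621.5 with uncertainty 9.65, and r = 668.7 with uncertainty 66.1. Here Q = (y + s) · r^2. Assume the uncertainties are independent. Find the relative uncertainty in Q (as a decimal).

Let u = y + s = 855.2. δu = √(δy² + δs²) = √(234 + 93.1) = 18.1, so δu/u = 0.0212.
Q is then a monomial in u, r:
δQ/Q = √((δu/u)² + (2·δr/r)²) = √(0.000447 + 0.0391) = 0.199

0.199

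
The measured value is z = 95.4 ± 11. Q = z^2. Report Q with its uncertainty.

For a monomial Q ∝ z^2, fractional errors add in quadrature:
  (2·δz/z)² = (2×0.115)² = 0.0532
δQ/Q = √(0.0532) = 0.231
Q = 9100, so δQ = 0.231 × 9100 = 2100.

9100 ± 2100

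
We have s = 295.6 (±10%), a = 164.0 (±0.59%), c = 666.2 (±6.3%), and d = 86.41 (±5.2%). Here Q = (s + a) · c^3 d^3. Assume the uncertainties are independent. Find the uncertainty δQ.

Let u = s + a = 459.6. δu = √(δs² + δa²) = √(874 + 0.936) = 29.6, so δu/u = 0.0644.
Q is then a monomial in u, c, d:
δQ/Q = √((δu/u)² + (3·δc/c)² + (3·δd/d)²) = √(0.00414 + 0.0357 + 0.0243) = 0.253
Q = 8.768e+16, so δQ = 0.253 × 8.768e+16 = 2.22e+16.

2.22e+16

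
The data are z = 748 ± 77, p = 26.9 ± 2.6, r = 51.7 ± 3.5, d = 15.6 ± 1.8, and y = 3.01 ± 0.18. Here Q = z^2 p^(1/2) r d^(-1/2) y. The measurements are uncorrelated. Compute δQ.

For a monomial Q ∝ z^2, p^(1/2), r, d^(-1/2), y, fractional errors add in quadrature:
  (2·δz/z)² = (2×0.103)² = 0.0424;  (½·δp/p)² = (0.5×0.0967)² = 0.00234;  (1·δr/r)² = (1×0.0677)² = 0.00458;  (−½·δd/d)² = (-0.5×0.115)² = 0.00333;  (1·δy/y)² = (1×0.0598)² = 0.00358
δQ/Q = √(0.0562) = 0.237
Q = 1.14e+08, so δQ = 0.237 × 1.14e+08 = 2.71e+07.

2.71e+07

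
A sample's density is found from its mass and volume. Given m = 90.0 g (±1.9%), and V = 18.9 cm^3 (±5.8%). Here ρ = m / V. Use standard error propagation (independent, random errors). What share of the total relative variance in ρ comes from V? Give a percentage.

(δρ/ρ)² = (1·δm/m)² + (-1·δV/V)²
  m term: (1×0.0190)² = 0.000361
  V term: (-1×0.0580)² = 0.00336
Total = 0.00372. Share from V = 0.00336/0.00372 = 0.903.

90.3%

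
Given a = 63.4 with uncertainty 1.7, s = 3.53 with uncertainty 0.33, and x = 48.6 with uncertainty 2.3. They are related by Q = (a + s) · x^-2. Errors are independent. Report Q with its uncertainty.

Let u = a + s = 66.9. δu = √(δa² + δs²) = √(2.89 + 0.109) = 1.73, so δu/u = 0.0259.
Q is then a monomial in u, x:
δQ/Q = √((δu/u)² + (-2·δx/x)²) = √(0.000669 + 0.00896) = 0.0981
Q = 0.0283, so δQ = 0.0981 × 0.0283 = 0.00278.

0.0283 ± 0.00278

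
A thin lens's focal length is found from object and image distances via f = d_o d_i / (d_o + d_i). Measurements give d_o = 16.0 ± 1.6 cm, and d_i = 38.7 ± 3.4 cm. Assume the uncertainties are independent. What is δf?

0.852 cm

∂f/∂d_o = (d_i/(d_o+d_i))² = 0.501;  ∂f/∂d_i = (d_o/(d_o+d_i))² = 0.0856
δf = √((∂f/∂d_o · δd_o)² + (∂f/∂d_i · δd_i)²) = √(0.641 + 0.0846) = 0.852 cm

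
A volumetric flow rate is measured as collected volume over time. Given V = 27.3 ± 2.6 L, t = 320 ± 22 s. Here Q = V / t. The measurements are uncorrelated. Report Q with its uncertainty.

0.0853 ± 0.0100 L/s

Q is a product of powers, so relative uncertainties combine in quadrature:
  (1·δV/V)² = (1×0.0952)² = 0.00907;  (-1·δt/t)² = (-1×0.0688)² = 0.00473
δQ/Q = √(0.0138) = 0.117
Q = 0.0853 L/s, so δQ = 0.117 × 0.0853 = 0.0100 L/s.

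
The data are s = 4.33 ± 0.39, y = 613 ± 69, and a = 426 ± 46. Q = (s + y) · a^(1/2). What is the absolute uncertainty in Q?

1580

Let u = s + y = 617. δu = √(δs² + δy²) = √(0.152 + 4760) = 69.0, so δu/u = 0.112.
Q is then a monomial in u, a:
δQ/Q = √((δu/u)² + (½·δa/a)²) = √(0.0125 + 0.00291) = 0.124
Q = 12700, so δQ = 0.124 × 12700 = 1580.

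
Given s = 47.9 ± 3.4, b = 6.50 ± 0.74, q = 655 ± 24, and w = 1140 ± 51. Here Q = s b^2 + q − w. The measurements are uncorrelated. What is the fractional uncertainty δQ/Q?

0.316

Let p = s·b^2 = 2020. δp/p = √((1·δs/s)² + (2·δb/b)²) = √(0.00504 + 0.0518) = 0.238, so δp = 483.
Q = p + q − w: δQ = √(δp² + δq² + δw²) = √(2.33e+05 + 576 + 2600) = 486
Q = 1540, so δQ/Q = 486/1540 = 0.316.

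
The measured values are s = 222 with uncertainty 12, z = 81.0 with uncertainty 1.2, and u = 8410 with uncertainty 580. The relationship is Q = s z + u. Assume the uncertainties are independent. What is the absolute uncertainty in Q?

Let p = s·z = 18000. δp/p = √((1·δs/s)² + (1·δz/z)²) = √(0.00292 + 0.000219) = 0.0560, so δp = 1010.
Q = p + u: δQ = √(δp² + δu²) = √(1.02e+06 + 3.36e+05) = 1160

1160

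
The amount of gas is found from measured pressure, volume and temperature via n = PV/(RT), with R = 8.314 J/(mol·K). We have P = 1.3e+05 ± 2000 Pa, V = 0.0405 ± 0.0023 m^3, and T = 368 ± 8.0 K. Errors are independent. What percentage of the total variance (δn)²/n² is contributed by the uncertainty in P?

(δn/n)² = (1·δP/P)² + (1·δV/V)² + (-1·δT/T)²
  P term: (1×0.0154)² = 0.000237
  V term: (1×0.0568)² = 0.00323
  T term: (-1×0.0217)² = 0.000473
Total = 0.00393. Share from P = 0.000237/0.00393 = 0.0602.

6.02%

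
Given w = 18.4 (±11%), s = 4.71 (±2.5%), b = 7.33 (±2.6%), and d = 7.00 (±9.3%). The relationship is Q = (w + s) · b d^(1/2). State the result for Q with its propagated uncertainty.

448 ± 46.0

Let u = w + s = 23.1. δu = √(δw² + δs²) = √(4.10 + 0.0139) = 2.03, so δu/u = 0.0877.
Q is then a monomial in u, b, d:
δQ/Q = √((δu/u)² + (1·δb/b)² + (½·δd/d)²) = √(0.00770 + 0.000676 + 0.00216) = 0.103
Q = 448, so δQ = 0.103 × 448 = 46.0.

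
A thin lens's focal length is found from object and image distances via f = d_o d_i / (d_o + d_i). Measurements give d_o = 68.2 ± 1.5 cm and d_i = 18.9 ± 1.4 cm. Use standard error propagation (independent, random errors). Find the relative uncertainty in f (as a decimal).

0.0582

∂f/∂d_o = (d_i/(d_o+d_i))² = 0.0471;  ∂f/∂d_i = (d_o/(d_o+d_i))² = 0.613
δf = √((∂f/∂d_o · δd_o)² + (∂f/∂d_i · δd_i)²) = √(0.00499 + 0.737) = 0.861 cm
f = 14.8 cm, so δf/f = 0.861/14.8 = 0.0582.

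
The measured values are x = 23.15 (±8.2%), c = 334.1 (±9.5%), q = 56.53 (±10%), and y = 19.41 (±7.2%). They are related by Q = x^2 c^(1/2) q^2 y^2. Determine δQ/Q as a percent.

30.0%

For a monomial Q ∝ x^2, c^(1/2), q^2, y^2, fractional errors add in quadrature:
  (2·δx/x)² = (2×0.0820)² = 0.0269;  (½·δc/c)² = (0.5×0.0950)² = 0.00226;  (2·δq/q)² = (2×0.100)² = 0.0400;  (2·δy/y)² = (2×0.0720)² = 0.0207
δQ/Q = √(0.0899) = 0.300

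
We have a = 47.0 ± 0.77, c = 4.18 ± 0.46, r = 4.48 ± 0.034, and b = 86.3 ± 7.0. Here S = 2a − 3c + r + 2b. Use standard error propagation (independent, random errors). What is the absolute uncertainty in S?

For a sum/difference, combine absolute errors in quadrature:
  (2·δa)² = 2.37;  (3·δc)² = 1.90;  (δr)² = 0.00116;  (2·δb)² = 196
δS = √(200) = 14.2

14.2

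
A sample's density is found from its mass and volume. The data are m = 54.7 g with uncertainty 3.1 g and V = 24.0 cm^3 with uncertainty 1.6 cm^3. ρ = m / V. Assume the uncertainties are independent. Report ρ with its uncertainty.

2.28 ± 0.199 g/cm^3

ρ is a product of powers, so relative uncertainties combine in quadrature:
  (1·δm/m)² = (1×0.0567)² = 0.00321;  (-1·δV/V)² = (-1×0.0667)² = 0.00444
δρ/ρ = √(0.00766) = 0.0875
ρ = 2.28 g/cm^3, so δρ = 0.0875 × 2.28 = 0.199 g/cm^3.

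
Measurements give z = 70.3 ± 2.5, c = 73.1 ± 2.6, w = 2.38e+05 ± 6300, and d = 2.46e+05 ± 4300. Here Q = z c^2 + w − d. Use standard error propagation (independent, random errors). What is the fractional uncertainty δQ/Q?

Let p = z·c^2 = 3.76e+05. δp/p = √((1·δz/z)² + (2·δc/c)²) = √(0.00126 + 0.00506) = 0.0795, so δp = 29900.
Q = p + w − d: δQ = √(δp² + δw² + δd²) = √(8.93e+08 + 3.97e+07 + 1.85e+07) = 30800
Q = 3.68e+05, so δQ/Q = 30800/3.68e+05 = 0.0839.

0.0839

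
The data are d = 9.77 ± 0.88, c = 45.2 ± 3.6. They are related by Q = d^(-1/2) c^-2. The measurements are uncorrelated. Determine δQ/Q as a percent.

16.6%

Relative error in a monomial: (δQ/Q)² = Σ (nᵢ · δxᵢ/xᵢ)².
  (−½·δd/d)² = (-0.5×0.0901)² = 0.00203;  (-2·δc/c)² = (-2×0.0796)² = 0.0254
δQ/Q = √(0.0274) = 0.166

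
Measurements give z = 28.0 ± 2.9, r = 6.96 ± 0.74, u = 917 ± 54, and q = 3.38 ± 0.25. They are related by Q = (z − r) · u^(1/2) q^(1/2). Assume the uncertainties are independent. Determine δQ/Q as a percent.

15.0%

Let w = z − r = 21.0. δw = √(δz² + δr²) = √(8.41 + 0.548) = 2.99, so δw/w = 0.142.
Q is then a monomial in w, u, q:
δQ/Q = √((δw/w)² + (½·δu/u)² + (½·δq/q)²) = √(0.0202 + 0.000867 + 0.00137) = 0.150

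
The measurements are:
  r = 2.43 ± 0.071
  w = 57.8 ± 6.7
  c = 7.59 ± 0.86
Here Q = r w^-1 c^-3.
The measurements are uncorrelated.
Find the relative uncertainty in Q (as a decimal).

0.360

Since Q is a product/quotient, work with relative uncertainties:
  (1·δr/r)² = (1×0.0292)² = 0.000854;  (-1·δw/w)² = (-1×0.116)² = 0.0134;  (-3·δc/c)² = (-3×0.113)² = 0.116
δQ/Q = √(0.130) = 0.360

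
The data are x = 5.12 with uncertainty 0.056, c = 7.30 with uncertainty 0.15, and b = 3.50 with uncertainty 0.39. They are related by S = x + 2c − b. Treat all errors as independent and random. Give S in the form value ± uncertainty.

16.2 ± 0.495

For a sum/difference, combine absolute errors in quadrature:
  (δx)² = 0.00314;  (2·δc)² = 0.0900;  (δb)² = 0.152
δS = √(0.245) = 0.495
S = 16.2.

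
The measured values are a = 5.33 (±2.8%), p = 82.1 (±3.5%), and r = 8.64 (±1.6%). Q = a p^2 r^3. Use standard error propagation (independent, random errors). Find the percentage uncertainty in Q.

8.94%

Each factor contributes (exponent × relative error)² to (δQ/Q)²:
  (1·δa/a)² = (1×0.0280)² = 0.000784;  (2·δp/p)² = (2×0.0350)² = 0.00490;  (3·δr/r)² = (3×0.0160)² = 0.00230
δQ/Q = √(0.00799) = 0.0894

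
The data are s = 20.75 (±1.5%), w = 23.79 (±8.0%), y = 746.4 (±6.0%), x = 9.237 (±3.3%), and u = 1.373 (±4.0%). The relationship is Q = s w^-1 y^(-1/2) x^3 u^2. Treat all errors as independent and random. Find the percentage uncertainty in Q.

Q is a product of powers, so relative uncertainties combine in quadrature:
  (1·δs/s)² = (1×0.0150)² = 0.000225;  (-1·δw/w)² = (-1×0.0800)² = 0.00640;  (−½·δy/y)² = (-0.5×0.0600)² = 0.000900;  (3·δx/x)² = (3×0.0330)² = 0.00980;  (2·δu/u)² = (2×0.0400)² = 0.00640
δQ/Q = √(0.0237) = 0.154

15.4%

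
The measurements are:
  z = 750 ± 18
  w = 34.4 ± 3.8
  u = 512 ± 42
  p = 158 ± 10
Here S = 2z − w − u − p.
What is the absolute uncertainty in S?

For a sum/difference, combine absolute errors in quadrature:
  (2·δz)² = 1300;  (δw)² = 14.4;  (δu)² = 1760;  (δp)² = 100
δS = √(3170) = 56.3

56.3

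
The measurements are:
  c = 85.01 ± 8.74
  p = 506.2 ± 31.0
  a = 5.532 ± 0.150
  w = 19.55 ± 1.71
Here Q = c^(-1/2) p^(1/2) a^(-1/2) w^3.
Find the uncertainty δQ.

Products/powers → add relative errors in quadrature, weighted by exponent:
  (−½·δc/c)² = (-0.5×0.103)² = 0.00264;  (½·δp/p)² = (0.5×0.0612)² = 0.000938;  (−½·δa/a)² = (-0.5×0.0271)² = 0.000184;  (3·δw/w)² = (3×0.0875)² = 0.0689
δQ/Q = √(0.0726) = 0.269
Q = 7752, so δQ = 0.269 × 7752 = 2090.

2090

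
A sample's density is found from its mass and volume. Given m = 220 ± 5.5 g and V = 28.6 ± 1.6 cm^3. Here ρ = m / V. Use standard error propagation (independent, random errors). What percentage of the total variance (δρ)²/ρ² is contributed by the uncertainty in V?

83.4%

(δρ/ρ)² = (1·δm/m)² + (-1·δV/V)²
  m term: (1×0.0250)² = 0.000625
  V term: (-1×0.0559)² = 0.00313
Total = 0.00375. Share from V = 0.00313/0.00375 = 0.834.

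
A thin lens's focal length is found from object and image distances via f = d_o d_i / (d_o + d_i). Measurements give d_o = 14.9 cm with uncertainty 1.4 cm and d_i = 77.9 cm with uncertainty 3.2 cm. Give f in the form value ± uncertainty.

12.5 ± 0.990 cm

∂f/∂d_o = (d_i/(d_o+d_i))² = 0.705;  ∂f/∂d_i = (d_o/(d_o+d_i))² = 0.0258
δf = √((∂f/∂d_o · δd_o)² + (∂f/∂d_i · δd_i)²) = √(0.973 + 0.00681) = 0.990 cm
f = 12.5 cm.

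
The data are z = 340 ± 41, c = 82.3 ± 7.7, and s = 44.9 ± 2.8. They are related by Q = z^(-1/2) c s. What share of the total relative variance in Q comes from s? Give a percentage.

(δQ/Q)² = (−½·δz/z)² + (1·δc/c)² + (1·δs/s)²
  z term: (-0.5×0.121)² = 0.00364
  c term: (1×0.0936)² = 0.00875
  s term: (1×0.0624)² = 0.00389
Total = 0.0163. Share from s = 0.00389/0.0163 = 0.239.

23.9%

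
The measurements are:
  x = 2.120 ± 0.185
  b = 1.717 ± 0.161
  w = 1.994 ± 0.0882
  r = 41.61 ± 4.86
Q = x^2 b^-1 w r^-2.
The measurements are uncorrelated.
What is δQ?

0.000933

Each factor contributes (exponent × relative error)² to (δQ/Q)²:
  (2·δx/x)² = (2×0.0873)² = 0.0305;  (-1·δb/b)² = (-1×0.0938)² = 0.00879;  (1·δw/w)² = (1×0.0442)² = 0.00196;  (-2·δr/r)² = (-2×0.117)² = 0.0546
δQ/Q = √(0.0958) = 0.309
Q = 0.003015, so δQ = 0.309 × 0.003015 = 0.000933.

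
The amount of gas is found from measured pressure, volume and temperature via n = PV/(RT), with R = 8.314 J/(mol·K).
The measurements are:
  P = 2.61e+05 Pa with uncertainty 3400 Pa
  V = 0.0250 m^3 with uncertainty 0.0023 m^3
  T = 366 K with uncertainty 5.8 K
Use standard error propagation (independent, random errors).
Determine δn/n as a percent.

9.43%

For a monomial n ∝ P, V, T^-1, fractional errors add in quadrature:
  (1·δP/P)² = (1×0.0130)² = 0.000170;  (1·δV/V)² = (1×0.0920)² = 0.00846;  (-1·δT/T)² = (-1×0.0158)² = 0.000251
δn/n = √(0.00888) = 0.0943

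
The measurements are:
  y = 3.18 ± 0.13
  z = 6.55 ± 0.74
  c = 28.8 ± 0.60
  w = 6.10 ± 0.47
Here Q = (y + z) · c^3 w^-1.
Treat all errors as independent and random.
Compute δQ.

4790

Let u = y + z = 9.73. δu = √(δy² + δz²) = √(0.0169 + 0.548) = 0.751, so δu/u = 0.0772.
Q is then a monomial in u, c, w:
δQ/Q = √((δu/u)² + (3·δc/c)² + (-1·δw/w)²) = √(0.00596 + 0.00391 + 0.00594) = 0.126
Q = 38100, so δQ = 0.126 × 38100 = 4790.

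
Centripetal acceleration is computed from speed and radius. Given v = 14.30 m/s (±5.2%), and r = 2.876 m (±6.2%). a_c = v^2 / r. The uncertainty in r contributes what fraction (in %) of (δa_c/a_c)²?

26.2%

(δa_c/a_c)² = (2·δv/v)² + (-1·δr/r)²
  v term: (2×0.0520)² = 0.0108
  r term: (-1×0.0620)² = 0.00384
Total = 0.0147. Share from r = 0.00384/0.0147 = 0.262.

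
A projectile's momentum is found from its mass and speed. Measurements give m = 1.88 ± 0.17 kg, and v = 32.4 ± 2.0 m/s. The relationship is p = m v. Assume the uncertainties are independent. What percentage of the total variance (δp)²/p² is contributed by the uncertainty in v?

(δp/p)² = (1·δm/m)² + (1·δv/v)²
  m term: (1×0.0904)² = 0.00818
  v term: (1×0.0617)² = 0.00381
Total = 0.0120. Share from v = 0.00381/0.0120 = 0.318.

31.8%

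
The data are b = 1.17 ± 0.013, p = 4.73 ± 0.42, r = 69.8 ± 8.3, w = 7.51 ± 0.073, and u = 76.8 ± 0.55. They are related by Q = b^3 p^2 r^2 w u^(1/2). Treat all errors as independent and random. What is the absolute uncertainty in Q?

Each factor contributes (exponent × relative error)² to (δQ/Q)²:
  (3·δb/b)² = (3×0.0111)² = 0.00111;  (2·δp/p)² = (2×0.0888)² = 0.0315;  (2·δr/r)² = (2×0.119)² = 0.0566;  (1·δw/w)² = (1×0.00972)² = 9.45e-05;  (½·δu/u)² = (0.5×0.00716)² = 1.28e-05
δQ/Q = √(0.0893) = 0.299
Q = 1.15e+07, so δQ = 0.299 × 1.15e+07 = 3.43e+06.

3.43e+06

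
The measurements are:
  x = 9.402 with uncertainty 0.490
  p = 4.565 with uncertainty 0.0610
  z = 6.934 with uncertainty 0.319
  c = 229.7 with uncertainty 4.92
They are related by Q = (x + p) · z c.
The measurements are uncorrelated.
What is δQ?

1380

Let u = x + p = 13.97. δu = √(δx² + δp²) = √(0.240 + 0.00372) = 0.494, so δu/u = 0.0354.
Q is then a monomial in u, z, c:
δQ/Q = √((δu/u)² + (1·δz/z)² + (1·δc/c)²) = √(0.00125 + 0.00212 + 0.000459) = 0.0618
Q = 22250, so δQ = 0.0618 × 22250 = 1380.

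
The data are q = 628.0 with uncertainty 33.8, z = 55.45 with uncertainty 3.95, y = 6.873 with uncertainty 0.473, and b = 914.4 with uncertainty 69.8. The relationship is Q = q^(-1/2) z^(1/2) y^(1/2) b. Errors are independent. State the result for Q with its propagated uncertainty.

Since Q is a product/quotient, work with relative uncertainties:
  (−½·δq/q)² = (-0.5×0.0538)² = 0.000724;  (½·δz/z)² = (0.5×0.0712)² = 0.00127;  (½·δy/y)² = (0.5×0.0688)² = 0.00118;  (1·δb/b)² = (1×0.0763)² = 0.00583
δQ/Q = √(0.00900) = 0.0949
Q = 712.3, so δQ = 0.0949 × 712.3 = 67.6.

712.3 ± 67.6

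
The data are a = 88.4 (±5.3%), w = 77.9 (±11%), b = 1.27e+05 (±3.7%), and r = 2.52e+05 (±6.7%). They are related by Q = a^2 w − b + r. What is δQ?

Let p = a^2·w = 6.09e+05. δp/p = √((2·δa/a)² + (1·δw/w)²) = √(0.0112 + 0.0121) = 0.153, so δp = 93000.
Q = p − b + r: δQ = √(δp² + δb² + δr²) = √(8.65e+09 + 2.21e+07 + 2.85e+08) = 94600

94600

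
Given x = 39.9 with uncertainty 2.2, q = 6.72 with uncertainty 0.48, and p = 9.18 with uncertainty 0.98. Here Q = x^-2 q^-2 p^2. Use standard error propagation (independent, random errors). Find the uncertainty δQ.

0.000328

Q is a product of powers, so relative uncertainties combine in quadrature:
  (-2·δx/x)² = (-2×0.0551)² = 0.0122;  (-2·δq/q)² = (-2×0.0714)² = 0.0204;  (2·δp/p)² = (2×0.107)² = 0.0456
δQ/Q = √(0.0782) = 0.280
Q = 0.00117, so δQ = 0.280 × 0.00117 = 0.000328.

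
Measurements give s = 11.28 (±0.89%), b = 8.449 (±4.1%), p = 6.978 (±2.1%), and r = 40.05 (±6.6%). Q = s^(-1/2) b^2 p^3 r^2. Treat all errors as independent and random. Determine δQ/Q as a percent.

16.8%

Products/powers → add relative errors in quadrature, weighted by exponent:
  (−½·δs/s)² = (-0.5×0.00890)² = 1.98e-05;  (2·δb/b)² = (2×0.0410)² = 0.00672;  (3·δp/p)² = (3×0.0210)² = 0.00397;  (2·δr/r)² = (2×0.0660)² = 0.0174
δQ/Q = √(0.0281) = 0.168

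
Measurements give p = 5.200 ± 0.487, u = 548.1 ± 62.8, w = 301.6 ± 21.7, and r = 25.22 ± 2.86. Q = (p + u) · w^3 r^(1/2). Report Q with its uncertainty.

(7.623 ± 1.91) × 10^10

Let h = p + u = 553.3. δh = √(δp² + δu²) = √(0.237 + 3940) = 62.8, so δh/h = 0.114.
Q is then a monomial in h, w, r:
δQ/Q = √((δh/h)² + (3·δw/w)² + (½·δr/r)²) = √(0.0129 + 0.0466 + 0.00322) = 0.250
Q = 7.623e+10, so δQ = 0.250 × 7.623e+10 = 1.91e+10.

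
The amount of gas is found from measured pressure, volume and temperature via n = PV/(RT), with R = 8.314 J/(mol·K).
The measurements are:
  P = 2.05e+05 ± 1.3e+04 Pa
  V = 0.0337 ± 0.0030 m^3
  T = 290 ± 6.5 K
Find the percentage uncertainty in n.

n is a product of powers, so relative uncertainties combine in quadrature:
  (1·δP/P)² = (1×0.0634)² = 0.00402;  (1·δV/V)² = (1×0.0890)² = 0.00792;  (-1·δT/T)² = (-1×0.0224)² = 0.000502
δn/n = √(0.0124) = 0.112

11.2%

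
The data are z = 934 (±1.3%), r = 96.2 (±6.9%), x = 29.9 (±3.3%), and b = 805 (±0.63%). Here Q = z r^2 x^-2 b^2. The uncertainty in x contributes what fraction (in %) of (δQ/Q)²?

18.4%

(δQ/Q)² = (1·δz/z)² + (2·δr/r)² + (-2·δx/x)² + (2·δb/b)²
  z term: (1×0.0130)² = 0.000169
  r term: (2×0.0690)² = 0.0190
  x term: (-2×0.0330)² = 0.00436
  b term: (2×0.00630)² = 0.000159
Total = 0.0237. Share from x = 0.00436/0.0237 = 0.184.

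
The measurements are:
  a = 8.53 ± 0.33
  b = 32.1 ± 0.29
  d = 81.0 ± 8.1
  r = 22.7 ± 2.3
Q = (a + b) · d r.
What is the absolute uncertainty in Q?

Let u = a + b = 40.6. δu = √(δa² + δb²) = √(0.109 + 0.0841) = 0.439, so δu/u = 0.0108.
Q is then a monomial in u, d, r:
δQ/Q = √((δu/u)² + (1·δd/d)² + (1·δr/r)²) = √(0.000117 + 0.0100 + 0.0103) = 0.143
Q = 74700, so δQ = 0.143 × 74700 = 10700.

10700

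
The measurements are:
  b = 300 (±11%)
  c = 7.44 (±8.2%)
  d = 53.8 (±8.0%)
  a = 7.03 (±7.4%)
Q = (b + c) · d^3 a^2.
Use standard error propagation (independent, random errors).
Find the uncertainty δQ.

Let u = b + c = 307. δu = √(δb² + δc²) = √(1090 + 0.372) = 33.0, so δu/u = 0.107.
Q is then a monomial in u, d, a:
δQ/Q = √((δu/u)² + (3·δd/d)² + (2·δa/a)²) = √(0.0115 + 0.0576 + 0.0219) = 0.302
Q = 2.37e+09, so δQ = 0.302 × 2.37e+09 = 7.14e+08.

7.14e+08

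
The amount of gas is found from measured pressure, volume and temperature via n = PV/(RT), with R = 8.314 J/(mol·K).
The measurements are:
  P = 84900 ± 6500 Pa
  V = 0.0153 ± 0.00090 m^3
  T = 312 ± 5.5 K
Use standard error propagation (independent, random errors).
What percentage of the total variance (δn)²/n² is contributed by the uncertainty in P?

(δn/n)² = (1·δP/P)² + (1·δV/V)² + (-1·δT/T)²
  P term: (1×0.0766)² = 0.00586
  V term: (1×0.0588)² = 0.00346
  T term: (-1×0.0176)² = 0.000311
Total = 0.00963. Share from P = 0.00586/0.00963 = 0.609.

60.9%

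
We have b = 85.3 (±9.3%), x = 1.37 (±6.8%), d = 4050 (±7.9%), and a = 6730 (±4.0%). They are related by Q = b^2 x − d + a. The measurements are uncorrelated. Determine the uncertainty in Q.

Let p = b^2·x = 9970. δp/p = √((2·δb/b)² + (1·δx/x)²) = √(0.0346 + 0.00462) = 0.198, so δp = 1970.
Q = p − d + a: δQ = √(δp² + δd² + δa²) = √(3.9e+06 + 1.02e+05 + 72500) = 2020

2020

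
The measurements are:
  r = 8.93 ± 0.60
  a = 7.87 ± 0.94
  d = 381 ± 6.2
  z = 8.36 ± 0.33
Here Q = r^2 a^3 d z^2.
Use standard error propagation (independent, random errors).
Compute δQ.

4.05e+08

For a monomial Q ∝ r^2, a^3, d, z^2, fractional errors add in quadrature:
  (2·δr/r)² = (2×0.0672)² = 0.0181;  (3·δa/a)² = (3×0.119)² = 0.128;  (1·δd/d)² = (1×0.0163)² = 0.000265;  (2·δz/z)² = (2×0.0395)² = 0.00623
δQ/Q = √(0.153) = 0.391
Q = 1.04e+09, so δQ = 0.391 × 1.04e+09 = 4.05e+08.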